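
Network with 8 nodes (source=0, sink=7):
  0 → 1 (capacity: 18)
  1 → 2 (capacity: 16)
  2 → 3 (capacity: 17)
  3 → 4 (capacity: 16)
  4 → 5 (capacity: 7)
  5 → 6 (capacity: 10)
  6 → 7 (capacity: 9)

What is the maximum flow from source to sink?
Maximum flow = 7

Max flow: 7

Flow assignment:
  0 → 1: 7/18
  1 → 2: 7/16
  2 → 3: 7/17
  3 → 4: 7/16
  4 → 5: 7/7
  5 → 6: 7/10
  6 → 7: 7/9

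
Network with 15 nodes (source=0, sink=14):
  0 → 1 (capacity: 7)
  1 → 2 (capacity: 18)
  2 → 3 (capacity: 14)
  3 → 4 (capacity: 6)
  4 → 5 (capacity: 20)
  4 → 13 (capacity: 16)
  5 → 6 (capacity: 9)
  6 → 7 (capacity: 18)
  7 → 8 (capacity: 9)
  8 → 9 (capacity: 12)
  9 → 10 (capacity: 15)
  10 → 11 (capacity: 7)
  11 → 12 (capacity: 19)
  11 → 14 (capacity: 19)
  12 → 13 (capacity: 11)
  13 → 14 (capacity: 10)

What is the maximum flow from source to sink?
Maximum flow = 6

Max flow: 6

Flow assignment:
  0 → 1: 6/7
  1 → 2: 6/18
  2 → 3: 6/14
  3 → 4: 6/6
  4 → 13: 6/16
  13 → 14: 6/10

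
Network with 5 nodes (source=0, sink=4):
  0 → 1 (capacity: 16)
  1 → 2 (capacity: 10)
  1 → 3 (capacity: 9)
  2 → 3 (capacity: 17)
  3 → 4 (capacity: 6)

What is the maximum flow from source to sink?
Maximum flow = 6

Max flow: 6

Flow assignment:
  0 → 1: 6/16
  1 → 3: 6/9
  3 → 4: 6/6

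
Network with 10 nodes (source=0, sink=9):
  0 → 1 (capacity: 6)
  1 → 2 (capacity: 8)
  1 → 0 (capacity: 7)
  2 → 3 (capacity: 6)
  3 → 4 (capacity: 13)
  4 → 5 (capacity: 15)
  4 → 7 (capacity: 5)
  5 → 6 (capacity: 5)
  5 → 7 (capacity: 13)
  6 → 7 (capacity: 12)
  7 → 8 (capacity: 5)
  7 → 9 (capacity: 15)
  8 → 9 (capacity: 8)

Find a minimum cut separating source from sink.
Min cut value = 6, edges: (2,3)

Min cut value: 6
Partition: S = [0, 1, 2], T = [3, 4, 5, 6, 7, 8, 9]
Cut edges: (2,3)

By max-flow min-cut theorem, max flow = min cut = 6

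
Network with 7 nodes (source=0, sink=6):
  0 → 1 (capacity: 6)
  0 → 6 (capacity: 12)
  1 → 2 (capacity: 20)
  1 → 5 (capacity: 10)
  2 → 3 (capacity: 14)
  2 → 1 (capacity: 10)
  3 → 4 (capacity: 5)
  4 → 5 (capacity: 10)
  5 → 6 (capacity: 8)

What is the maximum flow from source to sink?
Maximum flow = 18

Max flow: 18

Flow assignment:
  0 → 1: 6/6
  0 → 6: 12/12
  1 → 5: 6/10
  5 → 6: 6/8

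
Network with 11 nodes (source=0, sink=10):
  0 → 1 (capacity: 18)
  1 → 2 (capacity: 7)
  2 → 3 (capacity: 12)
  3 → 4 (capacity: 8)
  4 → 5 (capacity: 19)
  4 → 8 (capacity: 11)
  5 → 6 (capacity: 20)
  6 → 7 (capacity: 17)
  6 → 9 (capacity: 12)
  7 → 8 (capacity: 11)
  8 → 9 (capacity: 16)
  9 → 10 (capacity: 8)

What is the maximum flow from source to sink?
Maximum flow = 7

Max flow: 7

Flow assignment:
  0 → 1: 7/18
  1 → 2: 7/7
  2 → 3: 7/12
  3 → 4: 7/8
  4 → 8: 7/11
  8 → 9: 7/16
  9 → 10: 7/8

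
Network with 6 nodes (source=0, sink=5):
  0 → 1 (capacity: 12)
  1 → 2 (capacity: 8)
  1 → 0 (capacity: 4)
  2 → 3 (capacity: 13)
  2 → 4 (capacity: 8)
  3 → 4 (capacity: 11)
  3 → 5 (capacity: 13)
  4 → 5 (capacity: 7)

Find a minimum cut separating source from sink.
Min cut value = 8, edges: (1,2)

Min cut value: 8
Partition: S = [0, 1], T = [2, 3, 4, 5]
Cut edges: (1,2)

By max-flow min-cut theorem, max flow = min cut = 8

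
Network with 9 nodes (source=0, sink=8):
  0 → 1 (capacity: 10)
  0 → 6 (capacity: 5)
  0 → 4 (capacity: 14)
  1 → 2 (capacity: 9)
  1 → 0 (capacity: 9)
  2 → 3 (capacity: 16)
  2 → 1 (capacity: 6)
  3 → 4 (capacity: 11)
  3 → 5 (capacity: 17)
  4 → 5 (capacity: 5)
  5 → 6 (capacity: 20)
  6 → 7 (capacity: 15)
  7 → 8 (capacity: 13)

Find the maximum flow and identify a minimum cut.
Max flow = 13, Min cut edges: (7,8)

Maximum flow: 13
Minimum cut: (7,8)
Partition: S = [0, 1, 2, 3, 4, 5, 6, 7], T = [8]

Max-flow min-cut theorem verified: both equal 13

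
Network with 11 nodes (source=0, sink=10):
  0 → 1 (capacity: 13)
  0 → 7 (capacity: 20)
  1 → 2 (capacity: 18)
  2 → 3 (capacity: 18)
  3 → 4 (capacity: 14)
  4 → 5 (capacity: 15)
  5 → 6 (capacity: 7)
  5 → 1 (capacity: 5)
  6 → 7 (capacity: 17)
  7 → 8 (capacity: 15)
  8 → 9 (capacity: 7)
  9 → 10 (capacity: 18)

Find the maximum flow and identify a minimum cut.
Max flow = 7, Min cut edges: (8,9)

Maximum flow: 7
Minimum cut: (8,9)
Partition: S = [0, 1, 2, 3, 4, 5, 6, 7, 8], T = [9, 10]

Max-flow min-cut theorem verified: both equal 7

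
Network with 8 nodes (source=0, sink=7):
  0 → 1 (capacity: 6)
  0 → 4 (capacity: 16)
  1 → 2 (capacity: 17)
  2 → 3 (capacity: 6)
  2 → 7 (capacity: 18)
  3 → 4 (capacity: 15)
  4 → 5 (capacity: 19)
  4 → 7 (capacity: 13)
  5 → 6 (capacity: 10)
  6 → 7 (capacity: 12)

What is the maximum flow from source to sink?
Maximum flow = 22

Max flow: 22

Flow assignment:
  0 → 1: 6/6
  0 → 4: 16/16
  1 → 2: 6/17
  2 → 7: 6/18
  4 → 5: 3/19
  4 → 7: 13/13
  5 → 6: 3/10
  6 → 7: 3/12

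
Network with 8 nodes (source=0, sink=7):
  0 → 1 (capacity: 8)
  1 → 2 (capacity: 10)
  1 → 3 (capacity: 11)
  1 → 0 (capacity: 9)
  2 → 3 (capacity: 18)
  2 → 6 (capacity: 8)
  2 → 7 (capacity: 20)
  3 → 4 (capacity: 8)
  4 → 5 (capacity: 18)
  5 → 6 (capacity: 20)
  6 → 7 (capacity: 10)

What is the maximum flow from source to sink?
Maximum flow = 8

Max flow: 8

Flow assignment:
  0 → 1: 8/8
  1 → 2: 8/10
  2 → 7: 8/20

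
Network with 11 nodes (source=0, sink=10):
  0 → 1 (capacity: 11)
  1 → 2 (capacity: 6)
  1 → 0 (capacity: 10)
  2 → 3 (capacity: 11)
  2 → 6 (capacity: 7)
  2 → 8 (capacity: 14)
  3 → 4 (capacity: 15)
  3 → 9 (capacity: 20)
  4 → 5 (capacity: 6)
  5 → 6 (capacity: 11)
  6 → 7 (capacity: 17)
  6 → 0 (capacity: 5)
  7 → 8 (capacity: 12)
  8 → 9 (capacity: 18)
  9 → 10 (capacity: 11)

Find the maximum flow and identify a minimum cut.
Max flow = 6, Min cut edges: (1,2)

Maximum flow: 6
Minimum cut: (1,2)
Partition: S = [0, 1], T = [2, 3, 4, 5, 6, 7, 8, 9, 10]

Max-flow min-cut theorem verified: both equal 6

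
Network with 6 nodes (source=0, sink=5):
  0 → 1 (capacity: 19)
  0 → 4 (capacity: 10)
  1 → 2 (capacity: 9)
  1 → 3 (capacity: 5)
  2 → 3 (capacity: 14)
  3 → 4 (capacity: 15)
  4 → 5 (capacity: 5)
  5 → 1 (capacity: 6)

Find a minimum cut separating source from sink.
Min cut value = 5, edges: (4,5)

Min cut value: 5
Partition: S = [0, 1, 2, 3, 4], T = [5]
Cut edges: (4,5)

By max-flow min-cut theorem, max flow = min cut = 5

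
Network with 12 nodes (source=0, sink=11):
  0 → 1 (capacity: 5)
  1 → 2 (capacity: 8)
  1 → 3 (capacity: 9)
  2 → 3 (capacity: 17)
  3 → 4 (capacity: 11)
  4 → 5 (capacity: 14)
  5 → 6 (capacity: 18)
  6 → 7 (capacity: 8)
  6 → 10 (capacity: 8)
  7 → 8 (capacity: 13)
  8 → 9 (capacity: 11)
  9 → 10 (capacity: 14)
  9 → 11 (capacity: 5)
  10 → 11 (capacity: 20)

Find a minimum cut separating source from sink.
Min cut value = 5, edges: (0,1)

Min cut value: 5
Partition: S = [0], T = [1, 2, 3, 4, 5, 6, 7, 8, 9, 10, 11]
Cut edges: (0,1)

By max-flow min-cut theorem, max flow = min cut = 5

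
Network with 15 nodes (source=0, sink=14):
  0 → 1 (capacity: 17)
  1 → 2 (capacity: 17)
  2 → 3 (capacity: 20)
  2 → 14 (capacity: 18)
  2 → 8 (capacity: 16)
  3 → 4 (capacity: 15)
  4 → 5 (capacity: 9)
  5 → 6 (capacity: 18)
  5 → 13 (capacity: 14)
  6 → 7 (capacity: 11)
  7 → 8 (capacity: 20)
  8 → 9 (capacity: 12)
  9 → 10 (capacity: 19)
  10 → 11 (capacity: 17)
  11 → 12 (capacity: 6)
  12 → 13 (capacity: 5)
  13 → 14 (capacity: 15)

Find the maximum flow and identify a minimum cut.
Max flow = 17, Min cut edges: (1,2)

Maximum flow: 17
Minimum cut: (1,2)
Partition: S = [0, 1], T = [2, 3, 4, 5, 6, 7, 8, 9, 10, 11, 12, 13, 14]

Max-flow min-cut theorem verified: both equal 17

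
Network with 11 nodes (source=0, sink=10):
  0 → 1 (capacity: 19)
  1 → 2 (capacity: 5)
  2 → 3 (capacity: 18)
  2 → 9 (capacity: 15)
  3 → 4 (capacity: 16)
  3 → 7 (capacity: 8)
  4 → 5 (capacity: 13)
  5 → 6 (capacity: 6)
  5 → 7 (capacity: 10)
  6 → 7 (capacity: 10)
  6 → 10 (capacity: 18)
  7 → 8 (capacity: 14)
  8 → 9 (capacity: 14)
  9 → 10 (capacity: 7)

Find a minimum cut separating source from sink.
Min cut value = 5, edges: (1,2)

Min cut value: 5
Partition: S = [0, 1], T = [2, 3, 4, 5, 6, 7, 8, 9, 10]
Cut edges: (1,2)

By max-flow min-cut theorem, max flow = min cut = 5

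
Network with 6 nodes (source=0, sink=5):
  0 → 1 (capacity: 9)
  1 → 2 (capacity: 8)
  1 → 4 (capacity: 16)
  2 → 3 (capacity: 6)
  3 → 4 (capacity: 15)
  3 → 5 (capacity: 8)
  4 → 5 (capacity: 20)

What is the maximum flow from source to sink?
Maximum flow = 9

Max flow: 9

Flow assignment:
  0 → 1: 9/9
  1 → 4: 9/16
  4 → 5: 9/20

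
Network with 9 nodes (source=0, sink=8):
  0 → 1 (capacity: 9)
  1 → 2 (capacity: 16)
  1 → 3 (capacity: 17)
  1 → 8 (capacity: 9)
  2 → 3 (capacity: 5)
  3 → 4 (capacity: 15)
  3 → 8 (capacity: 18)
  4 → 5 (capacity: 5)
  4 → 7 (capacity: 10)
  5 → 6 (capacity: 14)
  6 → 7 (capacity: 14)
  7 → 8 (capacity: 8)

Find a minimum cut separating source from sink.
Min cut value = 9, edges: (0,1)

Min cut value: 9
Partition: S = [0], T = [1, 2, 3, 4, 5, 6, 7, 8]
Cut edges: (0,1)

By max-flow min-cut theorem, max flow = min cut = 9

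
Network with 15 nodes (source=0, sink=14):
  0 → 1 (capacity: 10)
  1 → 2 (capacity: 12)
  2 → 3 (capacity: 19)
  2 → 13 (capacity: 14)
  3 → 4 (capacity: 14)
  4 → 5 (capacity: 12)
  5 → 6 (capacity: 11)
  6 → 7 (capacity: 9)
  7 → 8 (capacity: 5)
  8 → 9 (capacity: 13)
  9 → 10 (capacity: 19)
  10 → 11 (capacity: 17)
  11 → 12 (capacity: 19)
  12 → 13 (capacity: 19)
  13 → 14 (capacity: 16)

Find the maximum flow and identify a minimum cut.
Max flow = 10, Min cut edges: (0,1)

Maximum flow: 10
Minimum cut: (0,1)
Partition: S = [0], T = [1, 2, 3, 4, 5, 6, 7, 8, 9, 10, 11, 12, 13, 14]

Max-flow min-cut theorem verified: both equal 10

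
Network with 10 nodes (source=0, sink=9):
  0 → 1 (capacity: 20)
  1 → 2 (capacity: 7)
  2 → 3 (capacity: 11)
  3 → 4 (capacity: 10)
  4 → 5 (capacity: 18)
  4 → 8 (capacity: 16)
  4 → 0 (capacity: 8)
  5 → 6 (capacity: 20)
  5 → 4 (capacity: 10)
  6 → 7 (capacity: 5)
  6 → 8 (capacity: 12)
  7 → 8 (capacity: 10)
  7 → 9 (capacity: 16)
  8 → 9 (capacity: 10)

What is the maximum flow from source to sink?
Maximum flow = 7

Max flow: 7

Flow assignment:
  0 → 1: 7/20
  1 → 2: 7/7
  2 → 3: 7/11
  3 → 4: 7/10
  4 → 8: 7/16
  8 → 9: 7/10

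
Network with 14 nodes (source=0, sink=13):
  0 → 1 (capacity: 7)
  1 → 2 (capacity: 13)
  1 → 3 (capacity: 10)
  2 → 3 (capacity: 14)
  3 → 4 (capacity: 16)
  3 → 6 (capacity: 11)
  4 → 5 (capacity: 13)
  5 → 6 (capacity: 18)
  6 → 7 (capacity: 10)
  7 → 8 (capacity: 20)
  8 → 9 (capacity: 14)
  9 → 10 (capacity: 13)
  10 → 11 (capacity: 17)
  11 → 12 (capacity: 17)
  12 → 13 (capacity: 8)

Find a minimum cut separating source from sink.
Min cut value = 7, edges: (0,1)

Min cut value: 7
Partition: S = [0], T = [1, 2, 3, 4, 5, 6, 7, 8, 9, 10, 11, 12, 13]
Cut edges: (0,1)

By max-flow min-cut theorem, max flow = min cut = 7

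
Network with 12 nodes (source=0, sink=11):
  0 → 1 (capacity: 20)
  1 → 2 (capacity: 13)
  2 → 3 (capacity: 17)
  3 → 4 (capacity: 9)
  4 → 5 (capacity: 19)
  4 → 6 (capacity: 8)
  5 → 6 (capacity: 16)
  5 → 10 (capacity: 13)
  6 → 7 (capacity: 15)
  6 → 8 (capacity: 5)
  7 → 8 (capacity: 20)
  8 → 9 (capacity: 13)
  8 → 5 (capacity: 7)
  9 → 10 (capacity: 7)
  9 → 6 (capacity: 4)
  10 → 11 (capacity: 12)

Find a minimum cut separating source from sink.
Min cut value = 9, edges: (3,4)

Min cut value: 9
Partition: S = [0, 1, 2, 3], T = [4, 5, 6, 7, 8, 9, 10, 11]
Cut edges: (3,4)

By max-flow min-cut theorem, max flow = min cut = 9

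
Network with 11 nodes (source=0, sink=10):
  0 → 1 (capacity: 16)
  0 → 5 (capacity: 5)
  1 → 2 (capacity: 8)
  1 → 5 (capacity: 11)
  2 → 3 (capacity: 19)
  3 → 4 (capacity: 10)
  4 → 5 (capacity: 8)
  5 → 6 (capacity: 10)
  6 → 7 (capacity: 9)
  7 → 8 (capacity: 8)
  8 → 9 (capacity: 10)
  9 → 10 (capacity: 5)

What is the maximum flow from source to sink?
Maximum flow = 5

Max flow: 5

Flow assignment:
  0 → 1: 5/16
  1 → 2: 5/8
  2 → 3: 5/19
  3 → 4: 5/10
  4 → 5: 5/8
  5 → 6: 5/10
  6 → 7: 5/9
  7 → 8: 5/8
  8 → 9: 5/10
  9 → 10: 5/5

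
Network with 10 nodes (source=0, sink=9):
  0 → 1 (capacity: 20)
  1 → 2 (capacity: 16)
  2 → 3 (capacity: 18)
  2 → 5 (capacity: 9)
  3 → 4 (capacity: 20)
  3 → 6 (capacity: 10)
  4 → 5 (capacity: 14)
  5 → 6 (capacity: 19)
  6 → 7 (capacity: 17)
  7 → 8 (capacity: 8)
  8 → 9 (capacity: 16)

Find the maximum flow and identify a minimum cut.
Max flow = 8, Min cut edges: (7,8)

Maximum flow: 8
Minimum cut: (7,8)
Partition: S = [0, 1, 2, 3, 4, 5, 6, 7], T = [8, 9]

Max-flow min-cut theorem verified: both equal 8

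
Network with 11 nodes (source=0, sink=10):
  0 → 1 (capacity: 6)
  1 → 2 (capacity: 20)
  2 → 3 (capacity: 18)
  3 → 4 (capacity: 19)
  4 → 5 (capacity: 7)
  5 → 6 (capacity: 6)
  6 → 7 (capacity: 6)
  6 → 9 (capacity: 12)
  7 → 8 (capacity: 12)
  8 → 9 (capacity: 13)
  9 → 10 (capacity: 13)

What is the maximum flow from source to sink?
Maximum flow = 6

Max flow: 6

Flow assignment:
  0 → 1: 6/6
  1 → 2: 6/20
  2 → 3: 6/18
  3 → 4: 6/19
  4 → 5: 6/7
  5 → 6: 6/6
  6 → 9: 6/12
  9 → 10: 6/13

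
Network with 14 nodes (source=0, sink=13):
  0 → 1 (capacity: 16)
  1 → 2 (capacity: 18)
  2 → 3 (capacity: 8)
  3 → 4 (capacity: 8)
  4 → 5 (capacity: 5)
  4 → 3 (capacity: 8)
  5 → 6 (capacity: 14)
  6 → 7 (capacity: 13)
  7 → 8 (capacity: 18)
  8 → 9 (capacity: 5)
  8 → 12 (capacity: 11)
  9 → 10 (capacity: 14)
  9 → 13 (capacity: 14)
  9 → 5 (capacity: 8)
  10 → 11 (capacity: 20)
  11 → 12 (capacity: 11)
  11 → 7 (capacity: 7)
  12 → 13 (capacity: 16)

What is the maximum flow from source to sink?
Maximum flow = 5

Max flow: 5

Flow assignment:
  0 → 1: 5/16
  1 → 2: 5/18
  2 → 3: 5/8
  3 → 4: 5/8
  4 → 5: 5/5
  5 → 6: 5/14
  6 → 7: 5/13
  7 → 8: 5/18
  8 → 9: 5/5
  9 → 13: 5/14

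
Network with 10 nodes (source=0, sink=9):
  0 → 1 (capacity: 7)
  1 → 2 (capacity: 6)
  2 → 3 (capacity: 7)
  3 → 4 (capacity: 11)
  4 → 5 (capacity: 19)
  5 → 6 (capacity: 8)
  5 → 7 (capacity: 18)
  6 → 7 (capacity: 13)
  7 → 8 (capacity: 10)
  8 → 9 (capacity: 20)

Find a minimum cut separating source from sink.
Min cut value = 6, edges: (1,2)

Min cut value: 6
Partition: S = [0, 1], T = [2, 3, 4, 5, 6, 7, 8, 9]
Cut edges: (1,2)

By max-flow min-cut theorem, max flow = min cut = 6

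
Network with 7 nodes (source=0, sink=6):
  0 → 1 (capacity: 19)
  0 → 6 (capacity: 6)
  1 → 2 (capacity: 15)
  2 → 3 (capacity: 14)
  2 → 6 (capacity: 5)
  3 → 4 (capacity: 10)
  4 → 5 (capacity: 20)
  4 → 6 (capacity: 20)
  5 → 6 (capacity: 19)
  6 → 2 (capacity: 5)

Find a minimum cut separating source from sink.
Min cut value = 21, edges: (0,6), (2,6), (3,4)

Min cut value: 21
Partition: S = [0, 1, 2, 3], T = [4, 5, 6]
Cut edges: (0,6), (2,6), (3,4)

By max-flow min-cut theorem, max flow = min cut = 21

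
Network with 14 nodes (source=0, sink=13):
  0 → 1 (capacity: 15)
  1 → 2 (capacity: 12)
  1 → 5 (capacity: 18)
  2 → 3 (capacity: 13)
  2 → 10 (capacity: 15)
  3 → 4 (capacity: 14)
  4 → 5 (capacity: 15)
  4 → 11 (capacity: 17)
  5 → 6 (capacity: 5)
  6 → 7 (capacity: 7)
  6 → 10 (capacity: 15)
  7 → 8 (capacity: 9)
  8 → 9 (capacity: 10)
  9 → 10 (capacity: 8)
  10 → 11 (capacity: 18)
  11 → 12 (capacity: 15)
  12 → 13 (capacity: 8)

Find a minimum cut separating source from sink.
Min cut value = 8, edges: (12,13)

Min cut value: 8
Partition: S = [0, 1, 2, 3, 4, 5, 6, 7, 8, 9, 10, 11, 12], T = [13]
Cut edges: (12,13)

By max-flow min-cut theorem, max flow = min cut = 8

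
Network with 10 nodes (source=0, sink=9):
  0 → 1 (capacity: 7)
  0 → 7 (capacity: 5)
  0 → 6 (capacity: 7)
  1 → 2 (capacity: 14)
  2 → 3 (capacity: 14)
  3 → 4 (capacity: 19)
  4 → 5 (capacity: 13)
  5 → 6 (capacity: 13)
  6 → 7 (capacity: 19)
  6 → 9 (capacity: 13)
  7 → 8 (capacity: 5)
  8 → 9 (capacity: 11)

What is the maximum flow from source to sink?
Maximum flow = 18

Max flow: 18

Flow assignment:
  0 → 1: 7/7
  0 → 7: 5/5
  0 → 6: 6/7
  1 → 2: 7/14
  2 → 3: 7/14
  3 → 4: 7/19
  4 → 5: 7/13
  5 → 6: 7/13
  6 → 9: 13/13
  7 → 8: 5/5
  8 → 9: 5/11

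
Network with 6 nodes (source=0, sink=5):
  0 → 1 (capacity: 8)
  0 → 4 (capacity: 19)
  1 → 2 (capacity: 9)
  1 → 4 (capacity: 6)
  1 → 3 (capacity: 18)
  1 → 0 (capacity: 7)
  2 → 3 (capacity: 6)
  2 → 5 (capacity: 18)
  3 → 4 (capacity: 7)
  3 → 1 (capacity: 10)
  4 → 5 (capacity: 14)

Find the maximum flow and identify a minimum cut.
Max flow = 22, Min cut edges: (0,1), (4,5)

Maximum flow: 22
Minimum cut: (0,1), (4,5)
Partition: S = [0, 4], T = [1, 2, 3, 5]

Max-flow min-cut theorem verified: both equal 22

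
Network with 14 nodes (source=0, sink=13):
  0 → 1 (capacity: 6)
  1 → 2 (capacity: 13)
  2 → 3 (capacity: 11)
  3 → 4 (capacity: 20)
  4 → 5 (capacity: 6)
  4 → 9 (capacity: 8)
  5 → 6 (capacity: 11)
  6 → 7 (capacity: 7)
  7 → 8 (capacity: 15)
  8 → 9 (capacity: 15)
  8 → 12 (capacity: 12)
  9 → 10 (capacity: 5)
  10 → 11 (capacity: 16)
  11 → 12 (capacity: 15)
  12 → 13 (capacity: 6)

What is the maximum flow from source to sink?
Maximum flow = 6

Max flow: 6

Flow assignment:
  0 → 1: 6/6
  1 → 2: 6/13
  2 → 3: 6/11
  3 → 4: 6/20
  4 → 5: 1/6
  4 → 9: 5/8
  5 → 6: 1/11
  6 → 7: 1/7
  7 → 8: 1/15
  8 → 12: 1/12
  9 → 10: 5/5
  10 → 11: 5/16
  11 → 12: 5/15
  12 → 13: 6/6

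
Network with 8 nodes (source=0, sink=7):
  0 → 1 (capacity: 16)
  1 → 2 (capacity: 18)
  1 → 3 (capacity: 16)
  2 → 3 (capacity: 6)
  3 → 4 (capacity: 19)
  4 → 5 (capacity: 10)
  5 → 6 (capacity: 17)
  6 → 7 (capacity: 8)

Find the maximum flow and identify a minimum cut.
Max flow = 8, Min cut edges: (6,7)

Maximum flow: 8
Minimum cut: (6,7)
Partition: S = [0, 1, 2, 3, 4, 5, 6], T = [7]

Max-flow min-cut theorem verified: both equal 8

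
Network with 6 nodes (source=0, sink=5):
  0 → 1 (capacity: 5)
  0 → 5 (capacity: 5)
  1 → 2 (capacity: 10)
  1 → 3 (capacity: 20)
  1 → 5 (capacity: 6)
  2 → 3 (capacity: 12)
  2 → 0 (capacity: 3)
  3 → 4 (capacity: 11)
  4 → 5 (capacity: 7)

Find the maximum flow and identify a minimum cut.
Max flow = 10, Min cut edges: (0,1), (0,5)

Maximum flow: 10
Minimum cut: (0,1), (0,5)
Partition: S = [0], T = [1, 2, 3, 4, 5]

Max-flow min-cut theorem verified: both equal 10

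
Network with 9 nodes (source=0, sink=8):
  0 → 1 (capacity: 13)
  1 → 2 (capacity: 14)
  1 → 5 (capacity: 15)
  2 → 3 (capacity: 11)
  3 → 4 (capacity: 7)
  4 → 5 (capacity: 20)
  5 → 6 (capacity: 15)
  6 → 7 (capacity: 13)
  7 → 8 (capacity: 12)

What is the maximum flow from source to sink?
Maximum flow = 12

Max flow: 12

Flow assignment:
  0 → 1: 12/13
  1 → 5: 12/15
  5 → 6: 12/15
  6 → 7: 12/13
  7 → 8: 12/12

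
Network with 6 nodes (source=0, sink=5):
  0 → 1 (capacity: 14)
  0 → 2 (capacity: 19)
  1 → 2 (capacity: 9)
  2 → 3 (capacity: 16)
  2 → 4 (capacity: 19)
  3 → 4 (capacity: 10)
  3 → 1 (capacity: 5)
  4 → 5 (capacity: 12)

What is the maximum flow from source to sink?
Maximum flow = 12

Max flow: 12

Flow assignment:
  0 → 1: 4/14
  0 → 2: 8/19
  1 → 2: 9/9
  2 → 3: 5/16
  2 → 4: 12/19
  3 → 1: 5/5
  4 → 5: 12/12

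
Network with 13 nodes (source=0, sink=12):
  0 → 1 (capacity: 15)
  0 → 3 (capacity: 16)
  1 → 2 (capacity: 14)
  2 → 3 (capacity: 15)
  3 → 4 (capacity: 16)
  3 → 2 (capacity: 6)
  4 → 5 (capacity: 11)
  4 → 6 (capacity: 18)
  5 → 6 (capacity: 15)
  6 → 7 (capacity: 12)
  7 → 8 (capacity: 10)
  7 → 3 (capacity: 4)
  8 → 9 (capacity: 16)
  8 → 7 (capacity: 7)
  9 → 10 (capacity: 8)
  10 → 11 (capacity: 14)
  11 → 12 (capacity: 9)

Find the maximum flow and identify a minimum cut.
Max flow = 8, Min cut edges: (9,10)

Maximum flow: 8
Minimum cut: (9,10)
Partition: S = [0, 1, 2, 3, 4, 5, 6, 7, 8, 9], T = [10, 11, 12]

Max-flow min-cut theorem verified: both equal 8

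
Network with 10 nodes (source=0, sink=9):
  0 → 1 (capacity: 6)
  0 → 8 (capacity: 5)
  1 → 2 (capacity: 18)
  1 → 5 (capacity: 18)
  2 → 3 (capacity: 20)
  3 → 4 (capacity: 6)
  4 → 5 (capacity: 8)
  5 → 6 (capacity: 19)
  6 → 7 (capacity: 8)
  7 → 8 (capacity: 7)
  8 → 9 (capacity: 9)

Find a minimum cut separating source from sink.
Min cut value = 9, edges: (8,9)

Min cut value: 9
Partition: S = [0, 1, 2, 3, 4, 5, 6, 7, 8], T = [9]
Cut edges: (8,9)

By max-flow min-cut theorem, max flow = min cut = 9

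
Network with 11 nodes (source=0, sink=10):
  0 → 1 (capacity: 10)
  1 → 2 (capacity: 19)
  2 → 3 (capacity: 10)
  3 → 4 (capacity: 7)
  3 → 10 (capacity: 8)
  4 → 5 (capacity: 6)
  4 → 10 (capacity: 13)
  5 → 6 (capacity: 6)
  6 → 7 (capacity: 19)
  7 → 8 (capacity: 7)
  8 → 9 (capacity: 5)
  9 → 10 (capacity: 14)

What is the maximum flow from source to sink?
Maximum flow = 10

Max flow: 10

Flow assignment:
  0 → 1: 10/10
  1 → 2: 10/19
  2 → 3: 10/10
  3 → 4: 2/7
  3 → 10: 8/8
  4 → 10: 2/13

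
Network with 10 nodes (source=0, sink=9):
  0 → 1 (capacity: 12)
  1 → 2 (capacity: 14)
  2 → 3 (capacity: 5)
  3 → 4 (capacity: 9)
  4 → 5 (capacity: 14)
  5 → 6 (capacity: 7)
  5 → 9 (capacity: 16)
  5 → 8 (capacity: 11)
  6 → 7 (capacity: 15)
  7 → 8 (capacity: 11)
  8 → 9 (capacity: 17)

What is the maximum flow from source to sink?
Maximum flow = 5

Max flow: 5

Flow assignment:
  0 → 1: 5/12
  1 → 2: 5/14
  2 → 3: 5/5
  3 → 4: 5/9
  4 → 5: 5/14
  5 → 9: 5/16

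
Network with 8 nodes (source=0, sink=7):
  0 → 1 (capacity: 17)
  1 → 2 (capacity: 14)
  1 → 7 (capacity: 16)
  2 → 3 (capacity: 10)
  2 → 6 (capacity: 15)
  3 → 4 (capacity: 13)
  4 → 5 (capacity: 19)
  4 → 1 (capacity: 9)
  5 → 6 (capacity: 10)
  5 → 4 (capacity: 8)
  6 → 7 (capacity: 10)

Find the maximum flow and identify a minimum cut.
Max flow = 17, Min cut edges: (0,1)

Maximum flow: 17
Minimum cut: (0,1)
Partition: S = [0], T = [1, 2, 3, 4, 5, 6, 7]

Max-flow min-cut theorem verified: both equal 17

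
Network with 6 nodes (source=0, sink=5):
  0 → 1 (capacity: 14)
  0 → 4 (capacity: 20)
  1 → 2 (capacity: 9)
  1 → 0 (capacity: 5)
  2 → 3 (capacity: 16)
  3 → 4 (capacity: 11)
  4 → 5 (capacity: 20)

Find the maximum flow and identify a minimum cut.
Max flow = 20, Min cut edges: (4,5)

Maximum flow: 20
Minimum cut: (4,5)
Partition: S = [0, 1, 2, 3, 4], T = [5]

Max-flow min-cut theorem verified: both equal 20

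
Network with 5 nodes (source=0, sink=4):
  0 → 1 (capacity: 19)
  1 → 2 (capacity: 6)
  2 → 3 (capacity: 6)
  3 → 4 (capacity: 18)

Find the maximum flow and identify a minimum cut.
Max flow = 6, Min cut edges: (2,3)

Maximum flow: 6
Minimum cut: (2,3)
Partition: S = [0, 1, 2], T = [3, 4]

Max-flow min-cut theorem verified: both equal 6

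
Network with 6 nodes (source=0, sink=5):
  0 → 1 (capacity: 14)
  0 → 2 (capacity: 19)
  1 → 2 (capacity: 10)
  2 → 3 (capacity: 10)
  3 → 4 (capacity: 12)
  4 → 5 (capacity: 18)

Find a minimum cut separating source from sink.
Min cut value = 10, edges: (2,3)

Min cut value: 10
Partition: S = [0, 1, 2], T = [3, 4, 5]
Cut edges: (2,3)

By max-flow min-cut theorem, max flow = min cut = 10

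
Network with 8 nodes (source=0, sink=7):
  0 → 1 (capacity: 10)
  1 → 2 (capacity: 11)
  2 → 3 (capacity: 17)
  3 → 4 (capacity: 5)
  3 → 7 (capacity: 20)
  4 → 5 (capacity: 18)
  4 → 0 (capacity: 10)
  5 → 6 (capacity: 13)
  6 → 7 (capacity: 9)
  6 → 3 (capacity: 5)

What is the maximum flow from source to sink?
Maximum flow = 10

Max flow: 10

Flow assignment:
  0 → 1: 10/10
  1 → 2: 10/11
  2 → 3: 10/17
  3 → 7: 10/20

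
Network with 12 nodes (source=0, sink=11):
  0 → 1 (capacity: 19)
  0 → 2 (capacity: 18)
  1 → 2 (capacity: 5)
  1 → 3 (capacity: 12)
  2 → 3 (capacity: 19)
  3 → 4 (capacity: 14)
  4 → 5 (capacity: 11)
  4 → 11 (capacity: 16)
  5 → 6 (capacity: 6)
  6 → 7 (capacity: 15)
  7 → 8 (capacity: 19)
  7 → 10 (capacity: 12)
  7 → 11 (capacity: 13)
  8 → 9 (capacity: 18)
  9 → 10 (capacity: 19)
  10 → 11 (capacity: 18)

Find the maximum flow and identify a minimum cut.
Max flow = 14, Min cut edges: (3,4)

Maximum flow: 14
Minimum cut: (3,4)
Partition: S = [0, 1, 2, 3], T = [4, 5, 6, 7, 8, 9, 10, 11]

Max-flow min-cut theorem verified: both equal 14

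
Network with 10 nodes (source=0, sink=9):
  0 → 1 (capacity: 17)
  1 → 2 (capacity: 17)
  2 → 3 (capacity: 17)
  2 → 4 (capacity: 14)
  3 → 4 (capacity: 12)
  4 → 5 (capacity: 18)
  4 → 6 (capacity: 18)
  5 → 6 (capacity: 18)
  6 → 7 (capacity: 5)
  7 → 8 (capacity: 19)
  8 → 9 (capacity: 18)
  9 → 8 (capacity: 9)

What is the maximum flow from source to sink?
Maximum flow = 5

Max flow: 5

Flow assignment:
  0 → 1: 5/17
  1 → 2: 5/17
  2 → 3: 3/17
  2 → 4: 2/14
  3 → 4: 3/12
  4 → 6: 5/18
  6 → 7: 5/5
  7 → 8: 5/19
  8 → 9: 5/18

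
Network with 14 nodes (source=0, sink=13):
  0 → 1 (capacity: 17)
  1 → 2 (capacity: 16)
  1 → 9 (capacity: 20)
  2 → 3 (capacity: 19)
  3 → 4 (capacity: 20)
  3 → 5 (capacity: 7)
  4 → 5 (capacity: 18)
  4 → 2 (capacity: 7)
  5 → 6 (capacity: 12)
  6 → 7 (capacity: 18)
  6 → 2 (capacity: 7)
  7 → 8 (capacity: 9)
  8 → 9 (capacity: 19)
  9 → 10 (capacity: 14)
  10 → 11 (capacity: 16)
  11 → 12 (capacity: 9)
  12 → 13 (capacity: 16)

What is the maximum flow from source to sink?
Maximum flow = 9

Max flow: 9

Flow assignment:
  0 → 1: 9/17
  1 → 9: 9/20
  9 → 10: 9/14
  10 → 11: 9/16
  11 → 12: 9/9
  12 → 13: 9/16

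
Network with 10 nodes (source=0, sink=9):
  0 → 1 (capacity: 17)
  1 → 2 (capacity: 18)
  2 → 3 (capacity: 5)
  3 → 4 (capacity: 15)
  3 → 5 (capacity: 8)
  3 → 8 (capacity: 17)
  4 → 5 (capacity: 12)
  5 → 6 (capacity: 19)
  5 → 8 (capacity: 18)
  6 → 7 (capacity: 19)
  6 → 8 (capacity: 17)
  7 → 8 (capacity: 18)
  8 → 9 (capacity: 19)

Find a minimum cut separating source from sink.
Min cut value = 5, edges: (2,3)

Min cut value: 5
Partition: S = [0, 1, 2], T = [3, 4, 5, 6, 7, 8, 9]
Cut edges: (2,3)

By max-flow min-cut theorem, max flow = min cut = 5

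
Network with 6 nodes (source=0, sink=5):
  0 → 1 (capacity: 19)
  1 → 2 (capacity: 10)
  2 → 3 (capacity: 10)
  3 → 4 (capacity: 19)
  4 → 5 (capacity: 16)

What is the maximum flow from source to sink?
Maximum flow = 10

Max flow: 10

Flow assignment:
  0 → 1: 10/19
  1 → 2: 10/10
  2 → 3: 10/10
  3 → 4: 10/19
  4 → 5: 10/16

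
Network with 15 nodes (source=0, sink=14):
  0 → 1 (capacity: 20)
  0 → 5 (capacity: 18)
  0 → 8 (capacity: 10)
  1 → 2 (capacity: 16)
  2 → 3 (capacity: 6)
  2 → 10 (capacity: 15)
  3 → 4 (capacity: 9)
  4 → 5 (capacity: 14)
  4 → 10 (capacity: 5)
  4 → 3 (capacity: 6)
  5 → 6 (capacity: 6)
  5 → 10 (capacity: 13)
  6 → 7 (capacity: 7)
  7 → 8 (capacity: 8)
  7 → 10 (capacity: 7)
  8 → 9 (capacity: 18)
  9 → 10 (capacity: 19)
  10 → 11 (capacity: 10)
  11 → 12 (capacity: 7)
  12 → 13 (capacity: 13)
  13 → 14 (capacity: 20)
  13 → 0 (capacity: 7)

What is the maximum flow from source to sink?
Maximum flow = 7

Max flow: 7

Flow assignment:
  0 → 1: 1/20
  0 → 5: 6/18
  1 → 2: 1/16
  2 → 3: 1/6
  3 → 4: 1/9
  4 → 5: 1/14
  5 → 10: 7/13
  10 → 11: 7/10
  11 → 12: 7/7
  12 → 13: 7/13
  13 → 14: 7/20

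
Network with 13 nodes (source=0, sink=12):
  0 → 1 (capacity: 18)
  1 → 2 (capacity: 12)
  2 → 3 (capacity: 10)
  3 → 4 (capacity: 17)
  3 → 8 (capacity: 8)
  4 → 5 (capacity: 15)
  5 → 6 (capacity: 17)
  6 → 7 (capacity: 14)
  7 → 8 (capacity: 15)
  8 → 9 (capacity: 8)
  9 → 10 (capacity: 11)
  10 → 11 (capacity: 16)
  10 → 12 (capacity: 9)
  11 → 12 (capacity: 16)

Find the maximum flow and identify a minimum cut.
Max flow = 8, Min cut edges: (8,9)

Maximum flow: 8
Minimum cut: (8,9)
Partition: S = [0, 1, 2, 3, 4, 5, 6, 7, 8], T = [9, 10, 11, 12]

Max-flow min-cut theorem verified: both equal 8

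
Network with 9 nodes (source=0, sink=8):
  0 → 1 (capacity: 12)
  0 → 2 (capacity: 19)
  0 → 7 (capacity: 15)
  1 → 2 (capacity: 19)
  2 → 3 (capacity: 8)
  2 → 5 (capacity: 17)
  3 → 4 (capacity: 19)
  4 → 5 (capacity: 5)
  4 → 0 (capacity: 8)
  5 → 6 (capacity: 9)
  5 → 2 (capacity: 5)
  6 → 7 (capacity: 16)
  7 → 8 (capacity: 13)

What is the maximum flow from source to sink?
Maximum flow = 13

Max flow: 13

Flow assignment:
  0 → 1: 12/12
  0 → 7: 4/15
  1 → 2: 12/19
  2 → 3: 8/8
  2 → 5: 4/17
  3 → 4: 8/19
  4 → 5: 5/5
  4 → 0: 3/8
  5 → 6: 9/9
  6 → 7: 9/16
  7 → 8: 13/13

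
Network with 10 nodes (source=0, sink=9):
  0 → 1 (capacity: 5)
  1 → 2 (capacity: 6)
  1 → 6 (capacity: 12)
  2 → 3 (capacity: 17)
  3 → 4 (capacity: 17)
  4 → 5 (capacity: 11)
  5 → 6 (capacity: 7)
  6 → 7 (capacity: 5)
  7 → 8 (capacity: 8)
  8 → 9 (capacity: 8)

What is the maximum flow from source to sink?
Maximum flow = 5

Max flow: 5

Flow assignment:
  0 → 1: 5/5
  1 → 6: 5/12
  6 → 7: 5/5
  7 → 8: 5/8
  8 → 9: 5/8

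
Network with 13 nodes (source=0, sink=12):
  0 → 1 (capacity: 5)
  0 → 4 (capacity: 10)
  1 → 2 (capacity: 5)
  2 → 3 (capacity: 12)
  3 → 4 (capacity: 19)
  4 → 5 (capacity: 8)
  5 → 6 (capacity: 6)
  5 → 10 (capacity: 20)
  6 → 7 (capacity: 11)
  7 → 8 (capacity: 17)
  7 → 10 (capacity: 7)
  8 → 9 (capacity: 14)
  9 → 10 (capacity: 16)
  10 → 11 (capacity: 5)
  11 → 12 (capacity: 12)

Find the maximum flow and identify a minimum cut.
Max flow = 5, Min cut edges: (10,11)

Maximum flow: 5
Minimum cut: (10,11)
Partition: S = [0, 1, 2, 3, 4, 5, 6, 7, 8, 9, 10], T = [11, 12]

Max-flow min-cut theorem verified: both equal 5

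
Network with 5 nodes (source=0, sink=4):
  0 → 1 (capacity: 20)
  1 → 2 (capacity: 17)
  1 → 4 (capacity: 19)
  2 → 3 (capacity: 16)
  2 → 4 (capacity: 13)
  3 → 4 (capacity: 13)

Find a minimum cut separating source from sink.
Min cut value = 20, edges: (0,1)

Min cut value: 20
Partition: S = [0], T = [1, 2, 3, 4]
Cut edges: (0,1)

By max-flow min-cut theorem, max flow = min cut = 20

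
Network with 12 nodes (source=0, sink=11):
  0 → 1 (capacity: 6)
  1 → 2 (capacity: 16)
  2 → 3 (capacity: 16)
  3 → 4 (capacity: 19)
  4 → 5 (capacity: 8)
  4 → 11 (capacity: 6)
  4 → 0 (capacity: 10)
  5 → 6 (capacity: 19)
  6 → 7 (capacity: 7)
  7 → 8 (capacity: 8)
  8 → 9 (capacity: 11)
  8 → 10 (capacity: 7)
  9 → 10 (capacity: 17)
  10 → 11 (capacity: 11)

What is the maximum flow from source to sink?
Maximum flow = 6

Max flow: 6

Flow assignment:
  0 → 1: 6/6
  1 → 2: 6/16
  2 → 3: 6/16
  3 → 4: 6/19
  4 → 11: 6/6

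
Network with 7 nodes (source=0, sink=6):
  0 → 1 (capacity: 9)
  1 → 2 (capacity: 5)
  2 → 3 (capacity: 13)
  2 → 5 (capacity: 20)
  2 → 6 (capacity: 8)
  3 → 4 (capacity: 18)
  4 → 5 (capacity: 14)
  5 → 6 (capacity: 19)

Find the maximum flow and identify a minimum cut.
Max flow = 5, Min cut edges: (1,2)

Maximum flow: 5
Minimum cut: (1,2)
Partition: S = [0, 1], T = [2, 3, 4, 5, 6]

Max-flow min-cut theorem verified: both equal 5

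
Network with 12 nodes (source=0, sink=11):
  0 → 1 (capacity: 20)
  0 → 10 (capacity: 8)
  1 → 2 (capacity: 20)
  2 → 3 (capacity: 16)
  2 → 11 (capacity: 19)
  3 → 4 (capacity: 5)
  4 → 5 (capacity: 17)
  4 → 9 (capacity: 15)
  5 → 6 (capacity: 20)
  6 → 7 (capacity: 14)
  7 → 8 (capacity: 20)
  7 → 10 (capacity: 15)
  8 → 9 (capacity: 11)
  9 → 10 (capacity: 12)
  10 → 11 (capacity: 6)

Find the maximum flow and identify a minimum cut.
Max flow = 25, Min cut edges: (2,11), (10,11)

Maximum flow: 25
Minimum cut: (2,11), (10,11)
Partition: S = [0, 1, 2, 3, 4, 5, 6, 7, 8, 9, 10], T = [11]

Max-flow min-cut theorem verified: both equal 25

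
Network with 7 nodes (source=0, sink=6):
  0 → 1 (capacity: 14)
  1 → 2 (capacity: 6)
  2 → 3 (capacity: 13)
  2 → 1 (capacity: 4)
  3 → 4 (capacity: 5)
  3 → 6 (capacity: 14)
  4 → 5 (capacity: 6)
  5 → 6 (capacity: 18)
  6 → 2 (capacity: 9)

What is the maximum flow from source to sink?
Maximum flow = 6

Max flow: 6

Flow assignment:
  0 → 1: 6/14
  1 → 2: 6/6
  2 → 3: 6/13
  3 → 6: 6/14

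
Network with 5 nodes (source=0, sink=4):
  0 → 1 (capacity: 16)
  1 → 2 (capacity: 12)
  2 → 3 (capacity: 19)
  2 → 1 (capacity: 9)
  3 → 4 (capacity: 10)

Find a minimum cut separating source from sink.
Min cut value = 10, edges: (3,4)

Min cut value: 10
Partition: S = [0, 1, 2, 3], T = [4]
Cut edges: (3,4)

By max-flow min-cut theorem, max flow = min cut = 10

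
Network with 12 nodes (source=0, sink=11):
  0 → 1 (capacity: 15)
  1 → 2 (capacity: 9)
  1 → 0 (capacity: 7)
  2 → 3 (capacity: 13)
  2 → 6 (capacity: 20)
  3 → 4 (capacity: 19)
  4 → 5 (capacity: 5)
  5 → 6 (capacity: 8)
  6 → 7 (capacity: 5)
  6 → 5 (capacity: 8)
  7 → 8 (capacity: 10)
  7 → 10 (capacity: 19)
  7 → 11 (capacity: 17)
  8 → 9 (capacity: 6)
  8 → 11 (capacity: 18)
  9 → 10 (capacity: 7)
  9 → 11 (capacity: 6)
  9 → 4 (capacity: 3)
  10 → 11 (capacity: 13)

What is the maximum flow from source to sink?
Maximum flow = 5

Max flow: 5

Flow assignment:
  0 → 1: 5/15
  1 → 2: 5/9
  2 → 6: 5/20
  6 → 7: 5/5
  7 → 11: 5/17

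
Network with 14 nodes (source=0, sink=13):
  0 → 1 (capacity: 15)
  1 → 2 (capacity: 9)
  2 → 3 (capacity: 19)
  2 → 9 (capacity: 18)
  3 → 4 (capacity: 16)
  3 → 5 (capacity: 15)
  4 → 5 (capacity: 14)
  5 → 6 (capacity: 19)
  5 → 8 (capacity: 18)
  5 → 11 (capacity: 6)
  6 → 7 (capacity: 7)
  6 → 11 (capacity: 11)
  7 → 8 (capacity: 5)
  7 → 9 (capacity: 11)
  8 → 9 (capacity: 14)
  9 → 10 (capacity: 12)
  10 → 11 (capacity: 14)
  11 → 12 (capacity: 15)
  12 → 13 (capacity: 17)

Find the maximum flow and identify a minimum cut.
Max flow = 9, Min cut edges: (1,2)

Maximum flow: 9
Minimum cut: (1,2)
Partition: S = [0, 1], T = [2, 3, 4, 5, 6, 7, 8, 9, 10, 11, 12, 13]

Max-flow min-cut theorem verified: both equal 9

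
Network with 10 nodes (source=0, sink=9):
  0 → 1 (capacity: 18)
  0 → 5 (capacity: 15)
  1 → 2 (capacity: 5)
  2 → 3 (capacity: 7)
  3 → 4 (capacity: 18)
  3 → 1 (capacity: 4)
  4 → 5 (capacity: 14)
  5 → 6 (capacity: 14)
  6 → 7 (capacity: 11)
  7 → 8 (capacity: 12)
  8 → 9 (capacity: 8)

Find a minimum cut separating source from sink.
Min cut value = 8, edges: (8,9)

Min cut value: 8
Partition: S = [0, 1, 2, 3, 4, 5, 6, 7, 8], T = [9]
Cut edges: (8,9)

By max-flow min-cut theorem, max flow = min cut = 8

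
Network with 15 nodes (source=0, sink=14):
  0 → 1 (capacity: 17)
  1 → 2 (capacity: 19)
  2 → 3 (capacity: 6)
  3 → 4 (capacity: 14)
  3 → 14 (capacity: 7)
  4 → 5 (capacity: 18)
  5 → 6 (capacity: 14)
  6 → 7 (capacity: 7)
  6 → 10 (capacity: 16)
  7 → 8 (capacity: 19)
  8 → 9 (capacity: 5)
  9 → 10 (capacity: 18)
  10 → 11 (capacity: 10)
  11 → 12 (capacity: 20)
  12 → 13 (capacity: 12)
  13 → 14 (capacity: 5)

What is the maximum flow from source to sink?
Maximum flow = 6

Max flow: 6

Flow assignment:
  0 → 1: 6/17
  1 → 2: 6/19
  2 → 3: 6/6
  3 → 14: 6/7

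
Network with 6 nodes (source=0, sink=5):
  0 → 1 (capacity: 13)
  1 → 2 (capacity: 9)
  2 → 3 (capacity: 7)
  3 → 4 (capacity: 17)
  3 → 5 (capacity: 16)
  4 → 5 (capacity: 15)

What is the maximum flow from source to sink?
Maximum flow = 7

Max flow: 7

Flow assignment:
  0 → 1: 7/13
  1 → 2: 7/9
  2 → 3: 7/7
  3 → 5: 7/16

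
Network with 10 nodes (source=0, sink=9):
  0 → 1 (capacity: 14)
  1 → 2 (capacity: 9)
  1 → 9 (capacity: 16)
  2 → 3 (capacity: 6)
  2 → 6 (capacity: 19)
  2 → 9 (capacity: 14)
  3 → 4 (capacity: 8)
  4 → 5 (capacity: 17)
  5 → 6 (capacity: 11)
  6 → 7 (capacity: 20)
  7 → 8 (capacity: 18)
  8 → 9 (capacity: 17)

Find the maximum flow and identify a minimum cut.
Max flow = 14, Min cut edges: (0,1)

Maximum flow: 14
Minimum cut: (0,1)
Partition: S = [0], T = [1, 2, 3, 4, 5, 6, 7, 8, 9]

Max-flow min-cut theorem verified: both equal 14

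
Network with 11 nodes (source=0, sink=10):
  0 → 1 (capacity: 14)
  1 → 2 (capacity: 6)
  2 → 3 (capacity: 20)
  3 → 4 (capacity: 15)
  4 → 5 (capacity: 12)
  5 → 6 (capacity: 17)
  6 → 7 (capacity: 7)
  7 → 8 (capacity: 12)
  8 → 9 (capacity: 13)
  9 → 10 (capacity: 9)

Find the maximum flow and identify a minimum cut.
Max flow = 6, Min cut edges: (1,2)

Maximum flow: 6
Minimum cut: (1,2)
Partition: S = [0, 1], T = [2, 3, 4, 5, 6, 7, 8, 9, 10]

Max-flow min-cut theorem verified: both equal 6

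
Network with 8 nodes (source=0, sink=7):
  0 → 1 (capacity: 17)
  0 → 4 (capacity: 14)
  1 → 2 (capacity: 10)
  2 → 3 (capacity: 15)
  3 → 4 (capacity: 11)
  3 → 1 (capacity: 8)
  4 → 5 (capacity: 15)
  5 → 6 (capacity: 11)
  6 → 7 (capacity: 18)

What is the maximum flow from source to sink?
Maximum flow = 11

Max flow: 11

Flow assignment:
  0 → 1: 10/17
  0 → 4: 1/14
  1 → 2: 10/10
  2 → 3: 10/15
  3 → 4: 10/11
  4 → 5: 11/15
  5 → 6: 11/11
  6 → 7: 11/18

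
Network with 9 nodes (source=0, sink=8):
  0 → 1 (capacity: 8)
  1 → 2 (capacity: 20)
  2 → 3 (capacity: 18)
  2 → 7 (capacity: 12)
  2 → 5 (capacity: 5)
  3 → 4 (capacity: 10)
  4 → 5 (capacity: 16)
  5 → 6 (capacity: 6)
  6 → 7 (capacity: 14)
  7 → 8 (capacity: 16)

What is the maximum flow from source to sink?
Maximum flow = 8

Max flow: 8

Flow assignment:
  0 → 1: 8/8
  1 → 2: 8/20
  2 → 7: 8/12
  7 → 8: 8/16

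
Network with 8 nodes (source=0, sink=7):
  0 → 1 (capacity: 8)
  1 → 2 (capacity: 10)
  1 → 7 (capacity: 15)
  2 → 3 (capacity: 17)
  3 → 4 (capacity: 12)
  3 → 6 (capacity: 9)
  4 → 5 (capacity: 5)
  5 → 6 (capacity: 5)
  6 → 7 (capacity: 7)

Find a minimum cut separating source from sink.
Min cut value = 8, edges: (0,1)

Min cut value: 8
Partition: S = [0], T = [1, 2, 3, 4, 5, 6, 7]
Cut edges: (0,1)

By max-flow min-cut theorem, max flow = min cut = 8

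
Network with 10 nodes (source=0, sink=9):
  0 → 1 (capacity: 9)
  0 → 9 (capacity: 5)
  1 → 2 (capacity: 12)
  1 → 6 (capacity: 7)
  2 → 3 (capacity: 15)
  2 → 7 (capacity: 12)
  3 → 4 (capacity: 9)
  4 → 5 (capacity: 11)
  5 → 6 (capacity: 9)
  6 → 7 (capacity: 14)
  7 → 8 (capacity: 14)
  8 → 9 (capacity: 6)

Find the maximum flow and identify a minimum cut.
Max flow = 11, Min cut edges: (0,9), (8,9)

Maximum flow: 11
Minimum cut: (0,9), (8,9)
Partition: S = [0, 1, 2, 3, 4, 5, 6, 7, 8], T = [9]

Max-flow min-cut theorem verified: both equal 11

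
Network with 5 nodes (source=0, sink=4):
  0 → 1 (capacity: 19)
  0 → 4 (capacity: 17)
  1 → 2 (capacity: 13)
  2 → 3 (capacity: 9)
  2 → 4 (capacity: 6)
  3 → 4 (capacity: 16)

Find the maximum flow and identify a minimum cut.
Max flow = 30, Min cut edges: (0,4), (1,2)

Maximum flow: 30
Minimum cut: (0,4), (1,2)
Partition: S = [0, 1], T = [2, 3, 4]

Max-flow min-cut theorem verified: both equal 30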